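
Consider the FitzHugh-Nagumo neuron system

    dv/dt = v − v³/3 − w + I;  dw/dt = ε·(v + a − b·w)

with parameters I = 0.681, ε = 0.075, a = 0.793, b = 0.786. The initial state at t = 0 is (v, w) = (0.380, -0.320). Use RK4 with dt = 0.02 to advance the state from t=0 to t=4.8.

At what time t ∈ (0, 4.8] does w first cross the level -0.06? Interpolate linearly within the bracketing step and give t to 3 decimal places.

t=0.000: state=(0.380, -0.320)
step 1 (dt=0.02): k1=(1.363, 0.107), k2=(1.373, 0.108), k3=(1.373, 0.108), k4=(1.384, 0.109); state += dt/6·(k1+2k2+2k3+k4)
t=0.020: state=(0.407, -0.318)
t=0.040: state=(0.435, -0.316)
t=0.060: state=(0.464, -0.313)
continuing one RK4 step at a time; state shown every 10 steps (Δt=0.2):
t=0.200: state=(0.672, -0.297)
t=0.400: state=(0.992, -0.269)
t=0.600: state=(1.305, -0.237)
t=0.800: state=(1.572, -0.201)
t=1.000: state=(1.765, -0.162)
t=1.200: state=(1.886, -0.120)
t=1.400: state=(1.952, -0.079)
t=1.480: state=(1.968, -0.062)
next step: t=1.500: state=(1.972, -0.058) — w has crossed -0.06
linear interpolation between t=1.480 (-0.06172) and t=1.500 (-0.05750) → t≈1.488

t = 1.488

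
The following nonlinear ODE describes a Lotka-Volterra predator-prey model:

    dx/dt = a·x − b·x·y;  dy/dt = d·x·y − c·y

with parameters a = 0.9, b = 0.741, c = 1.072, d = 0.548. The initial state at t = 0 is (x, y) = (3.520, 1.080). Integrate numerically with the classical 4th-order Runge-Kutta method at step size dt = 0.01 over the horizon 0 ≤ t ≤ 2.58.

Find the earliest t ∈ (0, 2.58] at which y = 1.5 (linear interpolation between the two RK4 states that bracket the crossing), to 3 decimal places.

t = 0.383

t=0.000: state=(3.520, 1.080)
step 1 (dt=0.01): k1=(0.351, 0.926), k2=(0.339, 0.931), k3=(0.339, 0.931), k4=(0.327, 0.936); state += dt/6·(k1+2k2+2k3+k4)
t=0.010: state=(3.523, 1.089)
t=0.020: state=(3.527, 1.099)
t=0.030: state=(3.529, 1.108)
continuing one RK4 step at a time; state shown every 10 steps (Δt=0.1):
t=0.100: state=(3.543, 1.178)
t=0.200: state=(3.539, 1.284)
t=0.300: state=(3.505, 1.400)
t=0.380: state=(3.457, 1.497)
next step: t=0.390: state=(3.450, 1.509) — y has crossed 1.5
linear interpolation between t=0.380 (1.49664) and t=0.390 (1.50897) → t≈0.383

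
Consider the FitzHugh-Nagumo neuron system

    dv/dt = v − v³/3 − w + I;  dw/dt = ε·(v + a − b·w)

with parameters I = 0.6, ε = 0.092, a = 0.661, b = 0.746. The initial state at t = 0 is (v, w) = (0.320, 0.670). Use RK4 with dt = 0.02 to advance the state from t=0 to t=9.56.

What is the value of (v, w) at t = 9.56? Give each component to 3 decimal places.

t=0.000: state=(0.320, 0.670)
step 1 (dt=0.02): k1=(0.239, 0.044), k2=(0.241, 0.044), k3=(0.241, 0.044), k4=(0.243, 0.045); state += dt/6·(k1+2k2+2k3+k4)
t=0.020: state=(0.325, 0.671)
t=0.040: state=(0.330, 0.672)
t=0.060: state=(0.335, 0.673)
continuing one RK4 step at a time; state shown every 25 steps (Δt=0.5):
t=0.500: state=(0.463, 0.695)
t=1.000: state=(0.656, 0.726)
t=1.500: state=(0.890, 0.767)
t=2.000: state=(1.126, 0.816)
t=2.500: state=(1.308, 0.874)
t=3.000: state=(1.413, 0.936)
t=3.500: state=(1.453, 1.000)
t=4.000: state=(1.452, 1.062)
t=4.500: state=(1.428, 1.121)
t=5.000: state=(1.391, 1.177)
t=5.500: state=(1.346, 1.229)
t=6.000: state=(1.296, 1.277)
t=6.500: state=(1.240, 1.321)
t=7.000: state=(1.179, 1.361)
t=7.500: state=(1.111, 1.397)
t=8.000: state=(1.035, 1.428)
t=8.500: state=(0.947, 1.455)
t=9.000: state=(0.842, 1.476)
t=9.500: state=(0.710, 1.491)
t=9.560: state=(0.691, 1.493)

(v, w) = (0.691, 1.493)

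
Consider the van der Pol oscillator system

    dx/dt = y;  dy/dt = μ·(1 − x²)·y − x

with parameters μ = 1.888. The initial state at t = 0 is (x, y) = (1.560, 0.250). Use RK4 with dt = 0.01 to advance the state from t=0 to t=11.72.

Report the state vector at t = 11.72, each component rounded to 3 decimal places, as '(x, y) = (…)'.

(x, y) = (-1.563, 0.488)

t=0.000: state=(1.560, 0.250)
step 1 (dt=0.01): k1=(0.250, -2.237), k2=(0.239, -2.209), k3=(0.239, -2.210), k4=(0.228, -2.182); state += dt/6·(k1+2k2+2k3+k4)
t=0.010: state=(1.562, 0.228)
t=0.020: state=(1.565, 0.206)
t=0.030: state=(1.567, 0.185)
continuing one RK4 step at a time; state shown every 50 steps (Δt=0.5):
t=0.500: state=(1.497, -0.368)
t=1.000: state=(1.245, -0.638)
t=1.500: state=(0.830, -1.095)
t=2.000: state=(-0.011, -2.557)
t=2.500: state=(-1.627, -2.495)
t=3.000: state=(-2.009, 0.139)
t=3.500: state=(-1.865, 0.363)
t=4.000: state=(-1.663, 0.443)
t=4.500: state=(-1.414, 0.568)
t=5.000: state=(-1.072, 0.837)
t=5.500: state=(-0.494, 1.637)
t=6.000: state=(0.825, 3.661)
t=6.500: state=(1.986, 0.494)
t=7.000: state=(1.950, -0.307)
t=7.500: state=(1.770, -0.402)
t=8.000: state=(1.547, -0.496)
t=8.500: state=(1.261, -0.672)
t=9.000: state=(0.834, -1.115)
t=9.500: state=(-0.020, -2.595)
t=10.000: state=(-1.644, -2.452)
t=10.500: state=(-2.011, 0.147)
t=11.000: state=(-1.866, 0.363)
t=11.500: state=(-1.665, 0.443)
t=11.720: state=(-1.563, 0.488)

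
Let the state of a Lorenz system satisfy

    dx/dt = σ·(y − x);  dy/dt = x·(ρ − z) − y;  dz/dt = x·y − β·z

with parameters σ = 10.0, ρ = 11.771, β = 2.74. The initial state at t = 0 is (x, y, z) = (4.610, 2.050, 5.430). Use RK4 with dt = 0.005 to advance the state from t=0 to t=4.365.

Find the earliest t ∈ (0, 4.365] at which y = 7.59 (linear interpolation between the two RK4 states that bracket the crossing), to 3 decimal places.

t = 0.255

t=0.000: state=(4.610, 2.050, 5.430)
step 1 (dt=0.005): k1=(-25.600, 27.182, -5.428), k2=(-24.280, 26.770, -5.213), k3=(-24.324, 26.789, -5.212), k4=(-23.044, 26.394, -5.004); state += dt/6·(k1+2k2+2k3+k4)
t=0.005: state=(4.488, 2.184, 5.404)
t=0.010: state=(4.379, 2.314, 5.380)
t=0.015: state=(4.282, 2.441, 5.358)
continuing one RK4 step at a time; state shown every 40 steps (Δt=0.2):
t=0.200: state=(4.922, 6.442, 6.064)
t=0.255: state=(5.834, 7.588, 7.154)
next step: t=0.260: state=(5.922, 7.684, 7.279) — y has crossed 7.59
linear interpolation between t=0.255 (7.58827) and t=0.260 (7.68396) → t≈0.255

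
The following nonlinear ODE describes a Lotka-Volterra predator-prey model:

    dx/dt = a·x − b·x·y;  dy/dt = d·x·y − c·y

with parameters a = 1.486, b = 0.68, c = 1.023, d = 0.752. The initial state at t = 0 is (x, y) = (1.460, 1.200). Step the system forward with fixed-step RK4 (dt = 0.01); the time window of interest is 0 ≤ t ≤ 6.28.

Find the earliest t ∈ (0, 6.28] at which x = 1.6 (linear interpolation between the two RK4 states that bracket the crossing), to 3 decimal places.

t = 0.138

t=0.000: state=(1.460, 1.200)
step 1 (dt=0.01): k1=(0.978, 0.090), k2=(0.981, 0.094), k3=(0.981, 0.094), k4=(0.984, 0.099); state += dt/6·(k1+2k2+2k3+k4)
t=0.010: state=(1.470, 1.201)
t=0.020: state=(1.480, 1.202)
t=0.030: state=(1.490, 1.203)
t=0.130: state=(1.592, 1.219)
next step: t=0.140: state=(1.602, 1.222) — x has crossed 1.6
linear interpolation between t=0.130 (1.59168) and t=0.140 (1.60216) → t≈0.138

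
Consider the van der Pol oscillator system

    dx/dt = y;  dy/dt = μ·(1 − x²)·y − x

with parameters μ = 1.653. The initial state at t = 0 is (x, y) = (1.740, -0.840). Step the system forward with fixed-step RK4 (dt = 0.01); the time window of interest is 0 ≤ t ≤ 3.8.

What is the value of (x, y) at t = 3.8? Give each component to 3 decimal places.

t=0.000: state=(1.740, -0.840)
step 1 (dt=0.01): k1=(-0.840, 1.075), k2=(-0.835, 1.041), k3=(-0.835, 1.042), k4=(-0.830, 1.009); state += dt/6·(k1+2k2+2k3+k4)
t=0.010: state=(1.732, -0.830)
t=0.020: state=(1.723, -0.820)
t=0.030: state=(1.715, -0.811)
continuing one RK4 step at a time; state shown every 20 steps (Δt=0.2):
t=0.200: state=(1.586, -0.723)
t=0.400: state=(1.443, -0.720)
t=0.600: state=(1.294, -0.778)
t=0.800: state=(1.128, -0.892)
t=1.000: state=(0.933, -1.077)
t=1.200: state=(0.690, -1.376)
t=1.400: state=(0.370, -1.859)
t=1.600: state=(-0.071, -2.592)
t=1.800: state=(-0.670, -3.346)
t=2.000: state=(-1.341, -3.090)
t=2.200: state=(-1.816, -1.583)
t=2.400: state=(-2.000, -0.393)
t=2.600: state=(-2.020, 0.111)
t=2.800: state=(-1.977, 0.296)
t=3.000: state=(-1.909, 0.373)
t=3.200: state=(-1.829, 0.420)
t=3.400: state=(-1.741, 0.459)
t=3.600: state=(-1.645, 0.502)
t=3.800: state=(-1.540, 0.553)

(x, y) = (-1.540, 0.553)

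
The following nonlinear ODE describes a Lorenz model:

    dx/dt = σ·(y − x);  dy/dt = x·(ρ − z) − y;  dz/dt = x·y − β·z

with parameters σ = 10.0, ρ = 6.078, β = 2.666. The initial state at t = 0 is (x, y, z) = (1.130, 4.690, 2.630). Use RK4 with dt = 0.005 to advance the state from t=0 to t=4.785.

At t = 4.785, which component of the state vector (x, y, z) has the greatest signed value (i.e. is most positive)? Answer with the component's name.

largest component: z

t=0.000: state=(1.130, 4.690, 2.630)
step 1 (dt=0.005): k1=(35.600, -0.794, -1.712), k2=(34.690, -0.480, -1.285), k3=(34.721, -0.490, -1.298), k4=(33.839, -0.184, -0.884); state += dt/6·(k1+2k2+2k3+k4)
t=0.005: state=(1.304, 4.688, 2.624)
t=0.010: state=(1.469, 4.688, 2.621)
t=0.015: state=(1.626, 4.691, 2.622)
continuing one RK4 step at a time; state shown every 40 steps (Δt=0.2):
t=0.200: state=(4.632, 5.479, 4.280)
t=0.400: state=(5.160, 4.844, 6.733)
t=0.600: state=(3.934, 3.241, 6.746)
t=0.800: state=(2.919, 2.631, 5.415)
t=1.000: state=(2.725, 2.790, 4.319)
t=1.200: state=(3.079, 3.346, 3.910)
t=1.400: state=(3.687, 3.994, 4.256)
t=1.600: state=(4.152, 4.275, 5.082)
t=1.800: state=(4.123, 3.986, 5.674)
t=2.000: state=(3.743, 3.541, 5.604)
t=2.200: state=(3.435, 3.343, 5.167)
t=2.400: state=(3.386, 3.424, 4.800)
t=2.600: state=(3.542, 3.647, 4.716)
t=2.800: state=(3.748, 3.835, 4.899)
t=3.000: state=(3.849, 3.859, 5.160)
t=3.200: state=(3.795, 3.740, 5.285)
t=3.400: state=(3.672, 3.613, 5.220)
t=3.600: state=(3.590, 3.571, 5.073)
t=3.800: state=(3.595, 3.616, 4.972)
t=4.000: state=(3.657, 3.692, 4.973)
t=4.200: state=(3.717, 3.738, 5.048)
t=4.400: state=(3.734, 3.729, 5.123)
t=4.600: state=(3.706, 3.686, 5.144)
t=4.785: state=(3.670, 3.653, 5.115)
compare at T: x=3.670, y=3.653, z=5.115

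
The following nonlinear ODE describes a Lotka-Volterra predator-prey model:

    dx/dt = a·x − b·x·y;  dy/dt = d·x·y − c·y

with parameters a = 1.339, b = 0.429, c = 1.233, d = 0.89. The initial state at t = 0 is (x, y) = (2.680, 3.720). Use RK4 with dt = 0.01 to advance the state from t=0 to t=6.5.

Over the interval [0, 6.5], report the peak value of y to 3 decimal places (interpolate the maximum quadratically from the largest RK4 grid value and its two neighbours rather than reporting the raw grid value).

t=0.000: state=(2.680, 3.720)
step 1 (dt=0.01): k1=(-0.688, 4.286), k2=(-0.712, 4.299), k3=(-0.712, 4.299), k4=(-0.736, 4.312); state += dt/6·(k1+2k2+2k3+k4)
t=0.010: state=(2.673, 3.763)
t=0.020: state=(2.665, 3.806)
t=0.030: state=(2.657, 3.850)
continuing one RK4 step at a time; state shown every 25 steps (Δt=0.25):
t=0.250: state=(2.369, 4.817)
t=0.500: state=(1.878, 5.686)
t=0.750: state=(1.395, 6.003)
t=1.000: state=(1.033, 5.763)
t=1.250: state=(0.801, 5.182)
t=1.500: state=(0.667, 4.476)
t=1.750: state=(0.599, 3.782)
t=2.000: state=(0.577, 3.165)
t=2.250: state=(0.591, 2.646)
t=2.500: state=(0.637, 2.228)
t=2.750: state=(0.714, 1.901)
t=3.000: state=(0.825, 1.656)
t=3.250: state=(0.975, 1.485)
t=3.500: state=(1.169, 1.384)
t=3.750: state=(1.411, 1.354)
t=4.000: state=(1.702, 1.405)
t=4.250: state=(2.031, 1.563)
t=4.500: state=(2.365, 1.874)
t=4.750: state=(2.634, 2.406)
t=5.000: state=(2.729, 3.224)
t=5.250: state=(2.553, 4.286)
t=5.500: state=(2.127, 5.318)
t=5.750: state=(1.619, 5.926)
t=6.000: state=(1.191, 5.938)
t=6.250: state=(0.899, 5.491)
t=6.500: state=(0.722, 4.824)
largest grid value and its neighbours: y(5.870)=6.00268, y(5.880)=6.00285, y(5.890)=6.00212
parabola through these three points peaks at t≈5.877 with y≈6.00289

max y = 6.003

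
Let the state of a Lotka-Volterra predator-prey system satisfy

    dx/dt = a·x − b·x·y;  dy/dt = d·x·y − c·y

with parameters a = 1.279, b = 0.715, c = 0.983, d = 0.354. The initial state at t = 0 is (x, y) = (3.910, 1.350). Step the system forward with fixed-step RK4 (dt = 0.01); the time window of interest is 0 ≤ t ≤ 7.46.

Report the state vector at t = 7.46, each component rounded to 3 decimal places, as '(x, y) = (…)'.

(x, y) = (2.733, 2.640)

t=0.000: state=(3.910, 1.350)
step 1 (dt=0.01): k1=(1.227, 0.542), k2=(1.221, 0.546), k3=(1.221, 0.546), k4=(1.215, 0.550); state += dt/6·(k1+2k2+2k3+k4)
t=0.010: state=(3.922, 1.355)
t=0.020: state=(3.934, 1.361)
t=0.030: state=(3.946, 1.367)
continuing one RK4 step at a time; state shown every 25 steps (Δt=0.25):
t=0.250: state=(4.172, 1.511)
t=0.500: state=(4.306, 1.722)
t=0.750: state=(4.264, 1.970)
t=1.000: state=(4.033, 2.227)
t=1.250: state=(3.653, 2.450)
t=1.500: state=(3.199, 2.595)
t=1.750: state=(2.754, 2.641)
t=2.000: state=(2.373, 2.590)
t=2.250: state=(2.078, 2.465)
t=2.500: state=(1.869, 2.294)
t=2.750: state=(1.736, 2.104)
t=3.000: state=(1.670, 1.912)
t=3.250: state=(1.660, 1.732)
t=3.500: state=(1.702, 1.572)
t=3.750: state=(1.792, 1.434)
t=4.000: state=(1.929, 1.322)
t=4.250: state=(2.114, 1.236)
t=4.500: state=(2.347, 1.177)
t=4.750: state=(2.626, 1.147)
t=5.000: state=(2.947, 1.148)
t=5.250: state=(3.296, 1.183)
t=5.500: state=(3.650, 1.258)
t=5.750: state=(3.973, 1.380)
t=6.000: state=(4.213, 1.551)
t=6.250: state=(4.312, 1.772)
t=6.500: state=(4.230, 2.025)
t=6.750: state=(3.963, 2.279)
t=7.000: state=(3.560, 2.488)
t=7.250: state=(3.102, 2.613)
t=7.460: state=(2.733, 2.640)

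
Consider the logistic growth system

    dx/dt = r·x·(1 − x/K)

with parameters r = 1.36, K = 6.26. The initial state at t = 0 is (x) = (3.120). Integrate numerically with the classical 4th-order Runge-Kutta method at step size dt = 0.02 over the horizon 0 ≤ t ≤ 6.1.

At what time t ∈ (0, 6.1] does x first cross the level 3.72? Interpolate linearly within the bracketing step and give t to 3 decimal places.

t=0.000: state=(3.120)
step 1 (dt=0.02): k1=(2.128), k2=(2.128), k3=(2.128), k4=(2.128); state += dt/6·(k1+2k2+2k3+k4)
t=0.020: state=(3.163)
t=0.040: state=(3.205)
t=0.060: state=(3.248)
continuing one RK4 step at a time; state shown every 10 steps (Δt=0.2):
t=0.200: state=(3.543)
t=0.280: state=(3.709)
next step: t=0.300: state=(3.750) — x has crossed 3.72
linear interpolation between t=0.280 (3.70920) and t=0.300 (3.75021) → t≈0.285

t = 0.285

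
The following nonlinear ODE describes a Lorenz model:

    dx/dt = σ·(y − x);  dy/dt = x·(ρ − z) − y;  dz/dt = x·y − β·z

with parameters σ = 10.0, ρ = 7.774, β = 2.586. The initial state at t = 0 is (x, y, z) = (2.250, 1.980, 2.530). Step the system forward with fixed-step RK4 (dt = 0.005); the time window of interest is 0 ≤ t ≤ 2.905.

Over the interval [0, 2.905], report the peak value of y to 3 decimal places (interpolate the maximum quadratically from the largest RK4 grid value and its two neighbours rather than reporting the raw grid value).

t=0.000: state=(2.250, 1.980, 2.530)
step 1 (dt=0.005): k1=(-2.700, 9.819, -2.088), k2=(-2.387, 9.771, -2.032), k3=(-2.396, 9.775, -2.031), k4=(-2.091, 9.730, -1.976); state += dt/6·(k1+2k2+2k3+k4)
t=0.005: state=(2.238, 2.029, 2.520)
t=0.010: state=(2.229, 2.077, 2.510)
t=0.015: state=(2.223, 2.125, 2.501)
continuing one RK4 step at a time; state shown every 20 steps (Δt=0.1):
t=0.100: state=(2.432, 2.943, 2.453)
t=0.200: state=(3.145, 4.030, 2.754)
t=0.300: state=(4.150, 5.243, 3.635)
t=0.400: state=(5.236, 6.246, 5.231)
t=0.500: state=(6.007, 6.457, 7.269)
t=0.600: state=(6.028, 5.615, 8.883)
t=0.700: state=(5.283, 4.300, 9.337)
t=0.800: state=(4.260, 3.280, 8.776)
t=0.900: state=(3.431, 2.777, 7.776)
t=1.000: state=(2.961, 2.667, 6.754)
t=1.100: state=(2.818, 2.813, 5.902)
t=1.200: state=(2.928, 3.144, 5.306)
t=1.300: state=(3.232, 3.617, 5.013)
t=1.400: state=(3.681, 4.181, 5.063)
t=1.500: state=(4.204, 4.732, 5.470)
t=1.600: state=(4.692, 5.114, 6.174)
t=1.700: state=(4.999, 5.173, 6.990)
t=1.800: state=(5.019, 4.887, 7.637)
t=1.900: state=(4.763, 4.406, 7.904)
t=2.000: state=(4.362, 3.946, 7.774)
t=2.100: state=(3.978, 3.642, 7.385)
t=2.200: state=(3.713, 3.525, 6.905)
t=2.300: state=(3.603, 3.570, 6.467)
t=2.400: state=(3.639, 3.739, 6.155)
t=2.500: state=(3.790, 3.985, 6.015)
t=2.600: state=(4.013, 4.255, 6.064)
t=2.700: state=(4.254, 4.484, 6.281)
t=2.800: state=(4.453, 4.611, 6.603)
t=2.900: state=(4.556, 4.600, 6.936)
t=2.905: state=(4.558, 4.596, 6.951)
largest grid value and its neighbours: y(0.465)=6.50646, y(0.470)=6.50801, y(0.475)=6.50671
parabola through these three points peaks at t≈0.470 with y≈6.50801

max y = 6.508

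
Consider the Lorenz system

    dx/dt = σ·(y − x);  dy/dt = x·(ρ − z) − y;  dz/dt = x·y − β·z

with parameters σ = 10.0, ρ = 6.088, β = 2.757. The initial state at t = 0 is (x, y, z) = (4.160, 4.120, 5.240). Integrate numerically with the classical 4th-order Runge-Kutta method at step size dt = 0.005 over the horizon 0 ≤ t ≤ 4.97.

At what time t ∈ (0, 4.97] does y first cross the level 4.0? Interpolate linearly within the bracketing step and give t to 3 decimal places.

t=0.000: state=(4.160, 4.120, 5.240)
step 1 (dt=0.005): k1=(-0.400, -0.592, 2.693), k2=(-0.405, -0.620, 2.664), k3=(-0.405, -0.619, 2.664), k4=(-0.411, -0.646, 2.635); state += dt/6·(k1+2k2+2k3+k4)
t=0.005: state=(4.158, 4.117, 5.253)
t=0.010: state=(4.156, 4.114, 5.266)
t=0.015: state=(4.154, 4.110, 5.279)
t=0.110: state=(4.092, 4.002, 5.462)
next step: t=0.115: state=(4.087, 3.994, 5.468) — y has crossed 4.0
linear interpolation between t=0.110 (4.00169) and t=0.115 (3.99443) → t≈0.111

t = 0.111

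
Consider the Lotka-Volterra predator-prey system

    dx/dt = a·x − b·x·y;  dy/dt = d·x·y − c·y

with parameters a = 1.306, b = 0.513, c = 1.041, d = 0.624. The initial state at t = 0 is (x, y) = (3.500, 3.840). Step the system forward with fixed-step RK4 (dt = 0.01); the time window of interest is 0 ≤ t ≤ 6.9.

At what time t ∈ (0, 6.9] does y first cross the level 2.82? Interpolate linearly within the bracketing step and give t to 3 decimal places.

t = 1.907

t=0.000: state=(3.500, 3.840)
step 1 (dt=0.01): k1=(-2.324, 4.389), k2=(-2.355, 4.386), k3=(-2.355, 4.386), k4=(-2.386, 4.382); state += dt/6·(k1+2k2+2k3+k4)
t=0.010: state=(3.476, 3.884)
t=0.020: state=(3.452, 3.928)
t=0.030: state=(3.428, 3.971)
continuing one RK4 step at a time; state shown every 25 steps (Δt=0.25):
t=0.250: state=(2.772, 4.843)
t=0.500: state=(1.980, 5.402)
t=0.750: state=(1.366, 5.389)
t=1.000: state=(0.971, 4.973)
t=1.250: state=(0.739, 4.373)
t=1.500: state=(0.609, 3.741)
t=1.750: state=(0.543, 3.152)
t=1.900: state=(0.524, 2.834)
next step: t=1.910: state=(0.524, 2.814) — y has crossed 2.82
linear interpolation between t=1.900 (2.83439) and t=1.910 (2.81422) → t≈1.907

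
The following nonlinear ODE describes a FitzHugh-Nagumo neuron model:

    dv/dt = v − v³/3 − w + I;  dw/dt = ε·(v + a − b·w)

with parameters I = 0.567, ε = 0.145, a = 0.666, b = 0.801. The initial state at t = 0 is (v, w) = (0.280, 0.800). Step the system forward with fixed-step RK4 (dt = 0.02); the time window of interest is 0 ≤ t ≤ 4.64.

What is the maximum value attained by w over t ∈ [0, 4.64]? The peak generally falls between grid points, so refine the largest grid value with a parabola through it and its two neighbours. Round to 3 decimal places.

t=0.000: state=(0.280, 0.800)
step 1 (dt=0.02): k1=(0.040, 0.044), k2=(0.040, 0.044), k3=(0.040, 0.044), k4=(0.040, 0.044); state += dt/6·(k1+2k2+2k3+k4)
t=0.020: state=(0.281, 0.801)
t=0.040: state=(0.282, 0.802)
t=0.060: state=(0.282, 0.803)
continuing one RK4 step at a time; state shown every 10 steps (Δt=0.2):
t=0.200: state=(0.288, 0.809)
t=0.400: state=(0.295, 0.818)
t=0.600: state=(0.302, 0.827)
t=0.800: state=(0.308, 0.835)
t=1.000: state=(0.314, 0.844)
t=1.200: state=(0.319, 0.853)
t=1.400: state=(0.323, 0.862)
t=1.600: state=(0.326, 0.870)
t=1.800: state=(0.327, 0.879)
t=2.000: state=(0.327, 0.887)
t=2.200: state=(0.325, 0.895)
t=2.400: state=(0.321, 0.903)
t=2.600: state=(0.315, 0.911)
t=2.800: state=(0.305, 0.918)
t=3.000: state=(0.292, 0.924)
t=3.200: state=(0.276, 0.930)
t=3.400: state=(0.254, 0.936)
t=3.600: state=(0.228, 0.940)
t=3.800: state=(0.194, 0.944)
t=4.000: state=(0.153, 0.946)
t=4.200: state=(0.103, 0.947)
t=4.400: state=(0.042, 0.947)
t=4.600: state=(-0.033, 0.944)
t=4.640: state=(-0.050, 0.943)
largest grid value and its neighbours: w(4.220)=0.94716, w(4.240)=0.94716, w(4.260)=0.94715
parabola through these three points peaks at t≈4.236 with w≈0.94716

max w = 0.947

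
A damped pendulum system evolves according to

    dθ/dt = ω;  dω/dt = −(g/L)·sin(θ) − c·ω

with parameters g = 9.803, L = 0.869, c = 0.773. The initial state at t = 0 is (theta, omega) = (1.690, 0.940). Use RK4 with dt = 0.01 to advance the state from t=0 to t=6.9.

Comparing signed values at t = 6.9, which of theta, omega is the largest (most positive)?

largest component: omega

t=0.000: state=(1.690, 0.940)
step 1 (dt=0.01): k1=(0.940, -11.927), k2=(0.880, -11.875), k3=(0.881, -11.875), k4=(0.821, -11.823); state += dt/6·(k1+2k2+2k3+k4)
t=0.010: state=(1.699, 0.821)
t=0.020: state=(1.706, 0.704)
t=0.030: state=(1.713, 0.587)
continuing one RK4 step at a time; state shown every 25 steps (Δt=0.25):
t=0.250: state=(1.576, -1.770)
t=0.500: state=(0.853, -3.836)
t=0.750: state=(-0.176, -3.942)
t=1.000: state=(-0.924, -1.820)
t=1.250: state=(-1.056, 0.715)
t=1.500: state=(-0.625, 2.537)
t=1.750: state=(0.077, 2.754)
t=2.000: state=(0.610, 1.325)
t=2.250: state=(0.703, -0.554)
t=2.500: state=(0.384, -1.824)
t=2.750: state=(-0.102, -1.841)
t=3.000: state=(-0.443, -0.762)
t=3.250: state=(-0.464, 0.559)
t=3.500: state=(-0.210, 1.335)
t=3.750: state=(0.125, 1.186)
t=4.000: state=(0.325, 0.354)
t=4.250: state=(0.297, -0.538)
t=4.500: state=(0.097, -0.959)
t=4.750: state=(-0.127, -0.730)
t=5.000: state=(-0.235, -0.104)
t=5.250: state=(-0.183, 0.474)
t=5.500: state=(-0.030, 0.668)
t=5.750: state=(0.114, 0.425)
t=6.000: state=(0.164, -0.031)
t=6.250: state=(0.107, -0.388)
t=6.500: state=(-0.005, -0.449)
t=6.750: state=(-0.094, -0.228)
t=6.900: state=(-0.114, -0.033)
compare at T: theta=-0.114, omega=-0.033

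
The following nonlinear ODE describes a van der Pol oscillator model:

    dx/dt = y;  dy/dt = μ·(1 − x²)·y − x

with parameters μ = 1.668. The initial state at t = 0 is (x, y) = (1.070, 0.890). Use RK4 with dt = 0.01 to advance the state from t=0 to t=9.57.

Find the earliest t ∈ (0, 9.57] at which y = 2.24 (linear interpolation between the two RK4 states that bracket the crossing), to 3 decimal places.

t = 5.634

t=0.000: state=(1.070, 0.890)
step 1 (dt=0.01): k1=(0.890, -1.285), k2=(0.884, -1.302), k3=(0.883, -1.302), k4=(0.877, -1.319); state += dt/6·(k1+2k2+2k3+k4)
t=0.010: state=(1.079, 0.877)
t=0.020: state=(1.088, 0.864)
t=0.030: state=(1.096, 0.850)
continuing one RK4 step at a time; state shown every 50 steps (Δt=0.5):
t=0.500: state=(1.319, 0.097)
t=1.000: state=(1.219, -0.447)
t=1.500: state=(0.885, -0.918)
t=2.000: state=(0.210, -1.959)
t=2.500: state=(-1.190, -3.136)
t=3.000: state=(-1.981, -0.210)
t=3.500: state=(-1.892, 0.362)
t=4.000: state=(-1.680, 0.480)
t=4.500: state=(-1.407, 0.623)
t=5.000: state=(-1.031, 0.926)
t=5.500: state=(-0.393, 1.788)
t=5.630: state=(-0.133, 2.224)
next step: t=5.640: state=(-0.111, 2.262) — y has crossed 2.24
linear interpolation between t=5.630 (2.22384) and t=5.640 (2.26191) → t≈5.634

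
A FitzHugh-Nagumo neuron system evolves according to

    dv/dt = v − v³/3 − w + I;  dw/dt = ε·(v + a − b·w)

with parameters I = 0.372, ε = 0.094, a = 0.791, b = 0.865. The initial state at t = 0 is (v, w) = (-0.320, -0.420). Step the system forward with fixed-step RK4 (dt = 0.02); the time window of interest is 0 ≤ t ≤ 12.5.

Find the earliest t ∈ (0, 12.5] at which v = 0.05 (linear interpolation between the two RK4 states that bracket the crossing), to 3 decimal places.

t = 0.598

t=0.000: state=(-0.320, -0.420)
step 1 (dt=0.02): k1=(0.483, 0.078), k2=(0.486, 0.079), k3=(0.487, 0.079), k4=(0.490, 0.079); state += dt/6·(k1+2k2+2k3+k4)
t=0.020: state=(-0.310, -0.418)
t=0.040: state=(-0.300, -0.417)
t=0.060: state=(-0.290, -0.415)
continuing one RK4 step at a time; state shown every 25 steps (Δt=0.5):
t=0.500: state=(-0.024, -0.375)
t=0.580: state=(0.036, -0.367)
next step: t=0.600: state=(0.051, -0.365) — v has crossed 0.05
linear interpolation between t=0.580 (0.03583) and t=0.600 (0.05145) → t≈0.598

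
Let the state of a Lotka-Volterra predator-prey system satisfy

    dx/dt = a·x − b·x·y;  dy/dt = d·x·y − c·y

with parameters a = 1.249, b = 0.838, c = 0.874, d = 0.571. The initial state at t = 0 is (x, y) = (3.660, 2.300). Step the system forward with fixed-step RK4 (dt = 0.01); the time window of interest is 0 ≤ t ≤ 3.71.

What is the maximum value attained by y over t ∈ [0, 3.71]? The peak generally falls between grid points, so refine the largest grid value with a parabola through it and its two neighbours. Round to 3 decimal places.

t=0.000: state=(3.660, 2.300)
step 1 (dt=0.01): k1=(-2.483, 2.796), k2=(-2.517, 2.797), k3=(-2.517, 2.797), k4=(-2.551, 2.797); state += dt/6·(k1+2k2+2k3+k4)
t=0.010: state=(3.635, 2.328)
t=0.020: state=(3.609, 2.356)
t=0.030: state=(3.582, 2.384)
continuing one RK4 step at a time; state shown every 20 steps (Δt=0.2):
t=0.200: state=(3.052, 2.838)
t=0.400: state=(2.347, 3.244)
t=0.600: state=(1.717, 3.430)
t=0.800: state=(1.240, 3.405)
t=1.000: state=(0.911, 3.228)
t=1.200: state=(0.696, 2.968)
t=1.400: state=(0.556, 2.675)
t=1.600: state=(0.468, 2.381)
t=1.800: state=(0.412, 2.101)
t=2.000: state=(0.381, 1.846)
t=2.200: state=(0.366, 1.617)
t=2.400: state=(0.364, 1.415)
t=2.600: state=(0.374, 1.239)
t=2.800: state=(0.396, 1.087)
t=3.000: state=(0.428, 0.957)
t=3.200: state=(0.473, 0.846)
t=3.400: state=(0.531, 0.752)
t=3.600: state=(0.605, 0.673)
t=3.710: state=(0.653, 0.636)
largest grid value and its neighbours: y(0.660)=3.44271, y(0.670)=3.44297, y(0.680)=3.44274
parabola through these three points peaks at t≈0.670 with y≈3.44297

max y = 3.443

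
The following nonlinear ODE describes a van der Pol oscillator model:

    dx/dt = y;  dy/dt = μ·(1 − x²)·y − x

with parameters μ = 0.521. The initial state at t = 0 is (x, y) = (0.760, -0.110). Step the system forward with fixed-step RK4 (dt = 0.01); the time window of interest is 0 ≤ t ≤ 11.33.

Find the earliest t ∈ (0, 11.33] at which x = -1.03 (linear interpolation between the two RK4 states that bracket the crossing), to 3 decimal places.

t=0.000: state=(0.760, -0.110)
step 1 (dt=0.01): k1=(-0.110, -0.784), k2=(-0.114, -0.785), k3=(-0.114, -0.785), k4=(-0.118, -0.785); state += dt/6·(k1+2k2+2k3+k4)
t=0.010: state=(0.759, -0.118)
t=0.020: state=(0.758, -0.126)
t=0.030: state=(0.756, -0.134)
continuing one RK4 step at a time; state shown every 50 steps (Δt=0.5):
t=0.500: state=(0.607, -0.502)
t=1.000: state=(0.262, -0.871)
t=1.500: state=(-0.249, -1.140)
t=2.000: state=(-0.823, -1.076)
t=2.200: state=(-1.023, -0.906)
next step: t=2.210: state=(-1.032, -0.895) — x has crossed -1.03
linear interpolation between t=2.200 (-1.02262) and t=2.210 (-1.03163) → t≈2.208

t = 2.208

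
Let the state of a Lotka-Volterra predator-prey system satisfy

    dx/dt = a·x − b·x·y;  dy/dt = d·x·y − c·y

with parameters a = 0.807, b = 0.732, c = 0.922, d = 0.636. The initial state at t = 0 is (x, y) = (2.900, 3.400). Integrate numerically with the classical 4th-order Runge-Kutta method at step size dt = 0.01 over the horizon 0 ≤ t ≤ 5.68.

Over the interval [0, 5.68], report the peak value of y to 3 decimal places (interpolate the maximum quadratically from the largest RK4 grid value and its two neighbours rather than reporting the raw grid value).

t=0.000: state=(2.900, 3.400)
step 1 (dt=0.01): k1=(-4.877, 3.136), k2=(-4.869, 3.098), k3=(-4.869, 3.098), k4=(-4.860, 3.058); state += dt/6·(k1+2k2+2k3+k4)
t=0.010: state=(2.851, 3.431)
t=0.020: state=(2.803, 3.461)
t=0.030: state=(2.755, 3.491)
continuing one RK4 step at a time; state shown every 20 steps (Δt=0.2):
t=0.200: state=(1.995, 3.853)
t=0.400: state=(1.319, 3.945)
t=0.600: state=(0.880, 3.765)
t=0.800: state=(0.609, 3.437)
t=1.000: state=(0.445, 3.054)
t=1.200: state=(0.344, 2.669)
t=1.400: state=(0.281, 2.309)
t=1.600: state=(0.241, 1.985)
t=1.800: state=(0.217, 1.699)
t=2.000: state=(0.202, 1.451)
t=2.200: state=(0.195, 1.237)
t=2.400: state=(0.194, 1.055)
t=2.600: state=(0.198, 0.899)
t=2.800: state=(0.206, 0.767)
t=3.000: state=(0.218, 0.655)
t=3.200: state=(0.234, 0.561)
t=3.400: state=(0.255, 0.481)
t=3.600: state=(0.281, 0.414)
t=3.800: state=(0.312, 0.358)
t=4.000: state=(0.349, 0.310)
t=4.200: state=(0.393, 0.270)
t=4.400: state=(0.445, 0.237)
t=4.600: state=(0.507, 0.209)
t=4.800: state=(0.578, 0.187)
t=5.000: state=(0.662, 0.168)
t=5.200: state=(0.760, 0.153)
t=5.400: state=(0.875, 0.141)
t=5.600: state=(1.007, 0.132)
t=5.680: state=(1.066, 0.129)
largest grid value and its neighbours: y(0.340)=3.95203, y(0.350)=3.95279, y(0.360)=3.95278
parabola through these three points peaks at t≈0.355 with y≈3.95288

max y = 3.953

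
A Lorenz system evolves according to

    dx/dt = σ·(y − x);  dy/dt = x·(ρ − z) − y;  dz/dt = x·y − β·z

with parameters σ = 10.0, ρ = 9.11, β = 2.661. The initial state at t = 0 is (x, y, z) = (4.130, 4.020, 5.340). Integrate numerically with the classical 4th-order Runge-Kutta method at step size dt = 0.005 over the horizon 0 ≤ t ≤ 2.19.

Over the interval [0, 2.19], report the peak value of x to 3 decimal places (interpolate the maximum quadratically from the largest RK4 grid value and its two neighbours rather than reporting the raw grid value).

t=0.000: state=(4.130, 4.020, 5.340)
step 1 (dt=0.005): k1=(-1.100, 11.550, 2.393), k2=(-0.784, 11.486, 2.485), k3=(-0.793, 11.488, 2.487), k4=(-0.486, 11.426, 2.581); state += dt/6·(k1+2k2+2k3+k4)
t=0.005: state=(4.126, 4.077, 5.352)
t=0.010: state=(4.125, 4.134, 5.366)
t=0.015: state=(4.127, 4.191, 5.380)
continuing one RK4 step at a time; state shown every 20 steps (Δt=0.1):
t=0.100: state=(4.459, 5.078, 5.804)
t=0.200: state=(5.168, 5.892, 6.794)
t=0.300: state=(5.768, 6.181, 8.158)
t=0.400: state=(5.908, 5.759, 9.362)
t=0.500: state=(5.506, 4.899, 9.859)
t=0.600: state=(4.816, 4.106, 9.579)
t=0.700: state=(4.184, 3.661, 8.851)
t=0.800: state=(3.803, 3.567, 8.030)
t=0.900: state=(3.706, 3.740, 7.345)
t=1.000: state=(3.853, 4.102, 6.924)
t=1.100: state=(4.181, 4.574, 6.838)
t=1.200: state=(4.606, 5.043, 7.105)
t=1.300: state=(5.010, 5.359, 7.660)
t=1.400: state=(5.260, 5.394, 8.318)
t=1.500: state=(5.263, 5.138, 8.824)
t=1.600: state=(5.037, 4.732, 8.997)
t=1.700: state=(4.702, 4.361, 8.830)
t=1.800: state=(4.397, 4.144, 8.453)
t=1.900: state=(4.215, 4.107, 8.027)
t=2.000: state=(4.182, 4.222, 7.679)
t=2.100: state=(4.284, 4.441, 7.491)
t=2.190: state=(4.456, 4.672, 7.491)
largest grid value and its neighbours: x(0.370)=5.92642, x(0.375)=5.92704, x(0.380)=5.92619
parabola through these three points peaks at t≈0.375 with x≈5.92705

max x = 5.927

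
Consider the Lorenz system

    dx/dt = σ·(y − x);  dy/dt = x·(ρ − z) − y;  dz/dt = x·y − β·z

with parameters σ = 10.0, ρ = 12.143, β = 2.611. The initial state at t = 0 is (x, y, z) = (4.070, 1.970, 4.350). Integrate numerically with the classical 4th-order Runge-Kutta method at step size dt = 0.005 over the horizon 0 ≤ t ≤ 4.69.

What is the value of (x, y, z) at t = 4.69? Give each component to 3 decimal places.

t=0.000: state=(4.070, 1.970, 4.350)
step 1 (dt=0.005): k1=(-21.000, 29.748, -3.340), k2=(-19.731, 29.298, -3.123), k3=(-19.774, 29.321, -3.122), k4=(-18.545, 28.892, -2.912); state += dt/6·(k1+2k2+2k3+k4)
t=0.005: state=(3.971, 2.117, 4.334)
t=0.010: state=(3.884, 2.259, 4.321)
t=0.015: state=(3.808, 2.398, 4.309)
continuing one RK4 step at a time; state shown every 40 steps (Δt=0.2):
t=0.200: state=(5.127, 7.041, 5.649)
t=0.400: state=(8.598, 8.983, 13.568)
t=0.600: state=(5.414, 3.087, 14.753)
t=0.800: state=(2.667, 2.239, 10.066)
t=1.000: state=(3.003, 3.670, 7.182)
t=1.200: state=(5.215, 6.690, 7.650)
t=1.400: state=(7.547, 7.798, 12.706)
t=1.600: state=(5.658, 4.137, 13.811)
t=1.800: state=(3.645, 3.281, 10.526)
t=2.000: state=(3.982, 4.604, 8.467)
t=2.200: state=(5.772, 6.770, 9.493)
t=2.400: state=(6.797, 6.561, 12.767)
t=2.600: state=(5.261, 4.351, 12.613)
t=2.800: state=(4.203, 4.113, 10.355)
t=3.000: state=(4.763, 5.340, 9.375)
t=3.200: state=(6.030, 6.536, 10.768)
t=3.400: state=(6.139, 5.725, 12.484)
t=3.600: state=(5.029, 4.545, 11.731)
t=3.800: state=(4.639, 4.743, 10.301)
t=4.000: state=(5.272, 5.720, 10.154)
t=4.200: state=(5.974, 6.111, 11.401)
t=4.400: state=(5.671, 5.305, 12.023)
t=4.600: state=(4.999, 4.792, 11.204)
t=4.690: state=(4.896, 4.876, 10.765)

(x, y, z) = (4.896, 4.876, 10.765)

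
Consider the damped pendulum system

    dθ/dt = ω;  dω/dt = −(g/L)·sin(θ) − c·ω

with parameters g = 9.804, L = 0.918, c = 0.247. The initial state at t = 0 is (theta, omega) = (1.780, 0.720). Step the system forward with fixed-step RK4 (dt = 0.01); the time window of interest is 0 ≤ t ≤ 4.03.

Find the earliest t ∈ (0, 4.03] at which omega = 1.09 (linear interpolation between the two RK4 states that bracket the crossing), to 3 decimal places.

t=0.000: state=(1.780, 0.720)
step 1 (dt=0.01): k1=(0.720, -10.625), k2=(0.667, -10.604), k3=(0.667, -10.604), k4=(0.614, -10.584); state += dt/6·(k1+2k2+2k3+k4)
t=0.010: state=(1.787, 0.614)
t=0.020: state=(1.792, 0.508)
t=0.030: state=(1.797, 0.403)
continuing one RK4 step at a time; state shown every 20 steps (Δt=0.2):
t=0.200: state=(1.716, -1.352)
t=0.400: state=(1.243, -3.347)
t=0.600: state=(0.417, -4.707)
t=0.800: state=(-0.522, -4.355)
t=1.000: state=(-1.225, -2.537)
t=1.200: state=(-1.515, -0.366)
t=1.330: state=(-1.473, 1.009)
next step: t=1.340: state=(-1.462, 1.113) — omega has crossed 1.09
linear interpolation between t=1.330 (1.00938) and t=1.340 (1.11299) → t≈1.338

t = 1.338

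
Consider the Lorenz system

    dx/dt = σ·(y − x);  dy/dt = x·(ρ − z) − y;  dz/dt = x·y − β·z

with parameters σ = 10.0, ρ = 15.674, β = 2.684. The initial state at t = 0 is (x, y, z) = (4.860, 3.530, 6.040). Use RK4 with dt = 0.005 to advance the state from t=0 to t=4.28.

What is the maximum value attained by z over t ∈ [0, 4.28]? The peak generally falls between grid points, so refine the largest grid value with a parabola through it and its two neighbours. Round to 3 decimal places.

t=0.000: state=(4.860, 3.530, 6.040)
step 1 (dt=0.005): k1=(-13.300, 43.291, 0.944), k2=(-11.885, 42.851, 1.343), k3=(-11.932, 42.882, 1.348), k4=(-10.559, 42.470, 1.745); state += dt/6·(k1+2k2+2k3+k4)
t=0.005: state=(4.800, 3.744, 6.047)
t=0.010: state=(4.754, 3.955, 6.057)
t=0.015: state=(4.720, 4.162, 6.072)
continuing one RK4 step at a time; state shown every 40 steps (Δt=0.2):
t=0.200: state=(8.184, 11.141, 11.184)
t=0.400: state=(8.784, 5.601, 21.018)
t=0.600: state=(3.047, 1.635, 14.609)
t=0.800: state=(2.517, 3.097, 9.389)
t=1.000: state=(5.179, 7.327, 8.565)
t=1.200: state=(9.476, 10.253, 16.939)
t=1.400: state=(5.976, 3.285, 18.205)
t=1.600: state=(3.117, 2.902, 12.304)
t=1.800: state=(4.336, 5.701, 9.533)
t=2.000: state=(8.014, 9.745, 13.643)
t=2.200: state=(7.659, 5.618, 18.755)
t=2.400: state=(4.139, 3.292, 14.310)
t=2.600: state=(4.292, 5.155, 10.872)
t=2.800: state=(7.057, 8.637, 12.703)
t=3.000: state=(7.995, 6.931, 17.850)
t=3.200: state=(5.039, 3.940, 15.375)
t=3.400: state=(4.534, 5.045, 11.985)
t=3.600: state=(6.566, 7.849, 12.675)
t=3.800: state=(7.814, 7.351, 16.870)
t=4.000: state=(5.646, 4.581, 15.790)
t=4.200: state=(4.847, 5.118, 12.809)
t=4.280: state=(5.243, 5.944, 12.335)
largest grid value and its neighbours: z(0.385)=21.05256, z(0.390)=21.05766, z(0.395)=21.04577
parabola through these three points peaks at t≈0.389 with z≈21.05800

max z = 21.058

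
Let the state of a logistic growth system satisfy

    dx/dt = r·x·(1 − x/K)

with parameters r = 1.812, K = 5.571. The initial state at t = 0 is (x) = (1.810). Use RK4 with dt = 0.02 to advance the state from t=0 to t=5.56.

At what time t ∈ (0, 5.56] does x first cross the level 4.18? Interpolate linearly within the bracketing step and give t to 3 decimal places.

t = 1.011

t=0.000: state=(1.810)
step 1 (dt=0.02): k1=(2.214), k2=(2.228), k3=(2.228), k4=(2.242); state += dt/6·(k1+2k2+2k3+k4)
t=0.020: state=(1.855)
t=0.040: state=(1.900)
t=0.060: state=(1.945)
continuing one RK4 step at a time; state shown every 10 steps (Δt=0.2):
t=0.200: state=(2.277)
t=0.400: state=(2.776)
t=0.600: state=(3.276)
t=0.800: state=(3.745)
t=1.000: state=(4.159)
next step: t=1.020: state=(4.197) — x has crossed 4.18
linear interpolation between t=1.000 (4.15939) and t=1.020 (4.19725) → t≈1.011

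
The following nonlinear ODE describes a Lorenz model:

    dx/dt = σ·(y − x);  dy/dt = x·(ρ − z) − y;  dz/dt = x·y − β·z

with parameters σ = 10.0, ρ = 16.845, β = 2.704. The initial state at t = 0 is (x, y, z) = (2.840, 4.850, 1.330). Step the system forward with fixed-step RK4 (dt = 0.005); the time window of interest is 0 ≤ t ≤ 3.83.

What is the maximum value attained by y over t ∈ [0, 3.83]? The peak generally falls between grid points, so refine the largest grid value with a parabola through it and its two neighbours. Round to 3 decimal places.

t=0.000: state=(2.840, 4.850, 1.330)
step 1 (dt=0.005): k1=(20.100, 39.213, 10.178), k2=(20.578, 39.821, 10.636), k3=(20.581, 39.834, 10.643), k4=(21.063, 40.453, 11.119); state += dt/6·(k1+2k2+2k3+k4)
t=0.005: state=(2.943, 5.049, 1.383)
t=0.010: state=(3.051, 5.255, 1.441)
t=0.015: state=(3.163, 5.467, 1.505)
continuing one RK4 step at a time; state shown every 40 steps (Δt=0.2):
t=0.200: state=(10.962, 15.988, 13.251)
t=0.400: state=(7.043, 0.290, 23.893)
t=0.600: state=(-0.217, -1.366, 13.599)
t=0.800: state=(-1.606, -2.354, 8.204)
t=1.000: state=(-4.512, -6.984, 6.938)
t=1.200: state=(-10.676, -12.486, 17.977)
t=1.400: state=(-5.967, -2.046, 20.465)
t=1.600: state=(-2.000, -1.622, 12.607)
t=1.800: state=(-2.890, -4.097, 8.320)
t=2.000: state=(-7.280, -10.375, 10.743)
t=2.200: state=(-9.790, -7.482, 22.018)
t=2.400: state=(-3.750, -1.881, 16.531)
t=2.600: state=(-2.788, -3.344, 10.690)
t=2.800: state=(-5.619, -7.934, 9.846)
t=3.000: state=(-9.850, -10.176, 18.967)
t=3.200: state=(-5.667, -3.055, 18.758)
t=3.400: state=(-3.269, -3.324, 12.622)
t=3.600: state=(-5.151, -6.927, 10.558)
t=3.800: state=(-9.071, -10.174, 16.950)
t=3.830: state=(-9.294, -9.660, 18.266)
largest grid value and its neighbours: y(0.210)=16.15031, y(0.215)=16.17375, y(0.220)=16.15581
parabola through these three points peaks at t≈0.215 with y≈16.17384

max y = 16.174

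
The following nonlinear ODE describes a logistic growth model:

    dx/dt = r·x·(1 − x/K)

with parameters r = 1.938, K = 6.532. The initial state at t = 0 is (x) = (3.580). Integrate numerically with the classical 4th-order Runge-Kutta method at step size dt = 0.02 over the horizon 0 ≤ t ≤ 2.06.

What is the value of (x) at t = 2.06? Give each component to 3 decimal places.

(x) = (6.434)

t=0.000: state=(3.580)
step 1 (dt=0.02): k1=(3.136), k2=(3.129), k3=(3.129), k4=(3.123); state += dt/6·(k1+2k2+2k3+k4)
t=0.020: state=(3.643)
t=0.040: state=(3.705)
t=0.060: state=(3.767)
continuing one RK4 step at a time; state shown every 5 steps (Δt=0.1):
t=0.100: state=(3.890)
t=0.200: state=(4.188)
t=0.300: state=(4.471)
t=0.400: state=(4.734)
t=0.500: state=(4.975)
t=0.600: state=(5.193)
t=0.700: state=(5.388)
t=0.800: state=(5.559)
t=0.900: state=(5.709)
t=1.000: state=(5.839)
t=1.100: state=(5.950)
t=1.200: state=(6.045)
t=1.300: state=(6.125)
t=1.400: state=(6.193)
t=1.500: state=(6.250)
t=1.600: state=(6.298)
t=1.700: state=(6.338)
t=1.800: state=(6.371)
t=1.900: state=(6.399)
t=2.000: state=(6.422)
t=2.060: state=(6.434)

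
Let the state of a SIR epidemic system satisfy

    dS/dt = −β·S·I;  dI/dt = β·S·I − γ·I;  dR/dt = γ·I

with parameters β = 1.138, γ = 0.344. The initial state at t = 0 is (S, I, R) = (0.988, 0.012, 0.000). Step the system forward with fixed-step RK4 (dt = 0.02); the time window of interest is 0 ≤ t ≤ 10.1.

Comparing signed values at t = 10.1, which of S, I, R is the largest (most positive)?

largest component: R

t=0.000: state=(0.988, 0.012, 0.000)
step 1 (dt=0.02): k1=(-0.013, 0.009, 0.004), k2=(-0.014, 0.009, 0.004), k3=(-0.014, 0.009, 0.004), k4=(-0.014, 0.010, 0.004); state += dt/6·(k1+2k2+2k3+k4)
t=0.020: state=(0.988, 0.012, 0.000)
t=0.040: state=(0.987, 0.012, 0.000)
t=0.060: state=(0.987, 0.013, 0.000)
continuing one RK4 step at a time; state shown every 25 steps (Δt=0.5):
t=0.500: state=(0.980, 0.018, 0.003)
t=1.000: state=(0.968, 0.026, 0.006)
t=1.500: state=(0.951, 0.038, 0.012)
t=2.000: state=(0.926, 0.054, 0.019)
t=2.500: state=(0.893, 0.077, 0.031)
t=3.000: state=(0.848, 0.106, 0.046)
t=3.500: state=(0.791, 0.142, 0.067)
t=4.000: state=(0.721, 0.184, 0.095)
t=4.500: state=(0.641, 0.228, 0.131)
t=5.000: state=(0.556, 0.270, 0.174)
t=5.500: state=(0.472, 0.305, 0.223)
t=6.000: state=(0.394, 0.328, 0.278)
t=6.500: state=(0.326, 0.339, 0.336)
t=7.000: state=(0.268, 0.338, 0.394)
t=7.500: state=(0.222, 0.327, 0.451)
t=8.000: state=(0.185, 0.309, 0.506)
t=8.500: state=(0.156, 0.286, 0.557)
t=9.000: state=(0.134, 0.262, 0.604)
t=9.500: state=(0.116, 0.237, 0.647)
t=10.000: state=(0.102, 0.212, 0.686)
t=10.100: state=(0.100, 0.207, 0.693)
compare at T: S=0.100, I=0.207, R=0.693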